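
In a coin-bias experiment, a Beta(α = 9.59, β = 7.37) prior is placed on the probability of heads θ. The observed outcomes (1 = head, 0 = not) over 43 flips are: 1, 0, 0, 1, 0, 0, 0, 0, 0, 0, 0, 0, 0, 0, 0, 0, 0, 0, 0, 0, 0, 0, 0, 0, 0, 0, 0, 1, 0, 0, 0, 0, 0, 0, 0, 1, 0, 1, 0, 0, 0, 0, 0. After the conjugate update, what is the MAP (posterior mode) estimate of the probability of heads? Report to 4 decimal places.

The Beta prior is conjugate to a Binomial/Bernoulli likelihood; the update adds successes to α and failures to β.
Posterior: Beta(α+k, β+n−k) = Beta(9.59+5, 7.37+38) = Beta(14.59, 45.37).
Mode of Beta(a,b) for a,b>1 is (a−1)/(a+b−2) = 13.59/57.96 = 0.2345.

0.2345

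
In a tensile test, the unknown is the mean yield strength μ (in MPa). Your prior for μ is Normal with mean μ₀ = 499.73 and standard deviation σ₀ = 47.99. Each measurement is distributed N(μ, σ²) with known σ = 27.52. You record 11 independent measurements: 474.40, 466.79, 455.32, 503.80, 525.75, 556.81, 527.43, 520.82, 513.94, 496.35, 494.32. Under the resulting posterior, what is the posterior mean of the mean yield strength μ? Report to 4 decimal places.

503.1461

For Normal data with known variance σ², a Normal(μ₀, σ₀²) prior on μ is conjugate. Posterior precision = 1/σ₀² + n/σ²; posterior mean is the precision-weighted average of μ₀ and x̄.
Σxᵢ = 474.40 + 466.79 + 455.32 + 503.80 + 525.75 + 556.81 + 527.43 + 520.82 + 513.94 + 496.35 + 494.32 = 5535.73, so n·x̄ = 5535.73.
σ₀² = 47.99² = 2303.0401, σ² = 27.52² = 757.3504; σ² + n·σ₀² = 757.3504 + 11·2303.0401 = 26090.7915.
Posterior mean = (μ₀/σ₀² + n·x̄/σ²)/(1/σ₀² + n/σ²) = (σ²·μ₀ + σ₀²·n·x̄)/(σ² + n·σ₀²) = (757.3504·499.73 + 2303.0401·5535.73)/26090.7915 = 13127478.888165/26090.7915 = 503.1461.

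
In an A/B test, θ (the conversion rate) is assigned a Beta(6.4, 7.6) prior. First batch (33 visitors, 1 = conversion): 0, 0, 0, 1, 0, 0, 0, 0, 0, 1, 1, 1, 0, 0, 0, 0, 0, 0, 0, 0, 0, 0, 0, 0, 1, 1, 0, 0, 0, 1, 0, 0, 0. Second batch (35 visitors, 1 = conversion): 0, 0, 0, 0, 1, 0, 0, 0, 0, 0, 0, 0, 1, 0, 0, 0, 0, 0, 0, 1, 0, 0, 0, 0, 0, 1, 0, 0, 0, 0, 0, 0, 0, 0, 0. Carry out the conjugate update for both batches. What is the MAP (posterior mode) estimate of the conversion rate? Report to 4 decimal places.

The Beta prior is conjugate to a Binomial/Bernoulli likelihood; the update adds successes to α and failures to β.
After batch 1: Beta(6.4+7, 7.6+26) = Beta(13.4, 33.6).
After batch 2: Beta(13.4+4, 33.6+31) = Beta(17.4, 64.6).
Mode of Beta(a,b) for a,b>1 is (a−1)/(a+b−2) = 16.4/80.0 = 0.2050.

0.2050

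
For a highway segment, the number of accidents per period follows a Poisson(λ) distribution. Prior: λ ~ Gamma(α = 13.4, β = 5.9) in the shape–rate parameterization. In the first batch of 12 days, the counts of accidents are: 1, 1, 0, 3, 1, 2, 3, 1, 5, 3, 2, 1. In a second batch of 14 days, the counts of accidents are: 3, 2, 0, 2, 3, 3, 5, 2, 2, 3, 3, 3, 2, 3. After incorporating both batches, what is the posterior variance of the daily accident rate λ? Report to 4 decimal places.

0.0711

With a Gamma(shape α, rate β) prior, the Poisson likelihood is conjugate: the posterior is Gamma(α + ΣXᵢ, β + n).
Batch 1: sum of counts S = 23 over n = 12 days.
After batch 1: Gamma(α+S, β+n) = Gamma(13.4+23, 5.9+12) = Gamma(36.4, 17.9).
Batch 2: sum of counts S = 36 over n = 14 days.
After batch 2: Gamma(α+S, β+n) = Gamma(36.4+36, 17.9+14) = Gamma(72.4, 31.9).
Var = α/β² = 72.4/31.9² = 0.0711.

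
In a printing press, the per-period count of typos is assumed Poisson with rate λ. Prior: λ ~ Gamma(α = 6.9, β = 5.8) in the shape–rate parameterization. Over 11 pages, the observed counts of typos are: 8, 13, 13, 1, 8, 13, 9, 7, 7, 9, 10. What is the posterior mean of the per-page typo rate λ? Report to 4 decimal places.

With a Gamma(shape α, rate β) prior, the Poisson likelihood is conjugate: the posterior is Gamma(α + ΣXᵢ, β + n).
Sum of counts S = 98 over n = 11 pages.
Posterior: Gamma(α+S, β+n) = Gamma(6.9+98, 5.8+11) = Gamma(104.9, 16.8).
Posterior mean = α/β = 104.9/16.8 = 6.2440.

6.2440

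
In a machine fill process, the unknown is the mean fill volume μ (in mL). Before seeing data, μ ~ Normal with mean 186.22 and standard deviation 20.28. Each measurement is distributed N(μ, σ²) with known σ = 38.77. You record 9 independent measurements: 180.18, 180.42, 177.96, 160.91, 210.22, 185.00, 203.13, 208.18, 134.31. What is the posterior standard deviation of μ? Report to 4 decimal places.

For Normal data with known variance σ², a Normal(μ₀, σ₀²) prior on μ is conjugate. Posterior precision = 1/σ₀² + n/σ²; posterior mean is the precision-weighted average of μ₀ and x̄.
σ₀² = 20.28² = 411.2784, σ² = 38.77² = 1503.1129; σ² + n·σ₀² = 1503.1129 + 9·411.2784 = 5204.6185.
Posterior precision = 1/σ₀² + n/σ² = 1/411.2784 + 9/1503.1129 = (σ² + n·σ₀²)/(σ₀²σ²) = 5204.6185/(411.2784·1503.1129); posterior variance σₙ² = σ₀²σ²/(σ² + n·σ₀²) = 411.2784·1503.1129/5204.6185 = 118.778709.
Posterior SD = √σₙ² = √(411.2784·1503.1129/5204.6185) = 10.8986.

10.8986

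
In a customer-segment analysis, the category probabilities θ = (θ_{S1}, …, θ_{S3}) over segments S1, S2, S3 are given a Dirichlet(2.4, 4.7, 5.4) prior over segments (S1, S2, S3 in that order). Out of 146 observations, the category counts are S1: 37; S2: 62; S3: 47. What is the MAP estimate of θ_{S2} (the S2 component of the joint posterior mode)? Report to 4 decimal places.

0.4225

The Dirichlet prior is conjugate to the Multinomial likelihood: each posterior αⱼ = prior αⱼ + observed count nⱼ.
Posterior concentration: (39.4, 66.7, 52.4), total = 158.5.
Joint mode component: (α_{S2}−1)/(Σα−K) = 65.7/155.5 = 0.4225.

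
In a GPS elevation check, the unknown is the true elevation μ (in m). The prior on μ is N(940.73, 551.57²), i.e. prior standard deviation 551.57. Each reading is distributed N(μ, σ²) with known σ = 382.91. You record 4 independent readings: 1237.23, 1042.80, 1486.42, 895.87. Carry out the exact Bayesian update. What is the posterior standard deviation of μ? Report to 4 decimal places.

180.8688

For Normal data with known variance σ², a Normal(μ₀, σ₀²) prior on μ is conjugate. Posterior precision = 1/σ₀² + n/σ²; posterior mean is the precision-weighted average of μ₀ and x̄.
σ₀² = 551.57² = 304229.4649, σ² = 382.91² = 146620.0681; σ² + n·σ₀² = 146620.0681 + 4·304229.4649 = 1363537.9277.
Posterior precision = 1/σ₀² + n/σ² = 1/304229.4649 + 4/146620.0681 = (σ² + n·σ₀²)/(σ₀²σ²) = 1363537.9277/(304229.4649·146620.0681); posterior variance σₙ² = σ₀²σ²/(σ² + n·σ₀²) = 304229.4649·146620.0681/1363537.9277 = 32713.534369.
Posterior SD = √σₙ² = √(304229.4649·146620.0681/1363537.9277) = 180.8688.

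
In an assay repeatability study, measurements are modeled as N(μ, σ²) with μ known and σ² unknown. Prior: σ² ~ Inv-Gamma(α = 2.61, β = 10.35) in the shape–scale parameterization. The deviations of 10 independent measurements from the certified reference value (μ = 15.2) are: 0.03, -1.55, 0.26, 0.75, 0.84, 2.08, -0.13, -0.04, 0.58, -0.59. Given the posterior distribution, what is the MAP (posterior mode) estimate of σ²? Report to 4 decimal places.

1.7113

With known mean μ and an Inverse-Gamma(α, β) prior on σ², the Normal likelihood is conjugate: posterior is Inv-Gamma(α + n/2, β + Σ(xᵢ−μ)²/2).
Σ(xᵢ−μ)² = (0.03)² + (-1.55)² + (0.26)² + (0.75)² + (0.84)² + (2.08)² + (-0.13)² + (-0.04)² + (0.58)² + (-0.59)² = 8.7685.
Posterior: Inv-Gamma(2.61 + 10/2, 10.35 + 8.7685/2) = Inv-Gamma(7.61, 14.73425).
Mode = β/(α+1) = 14.73425/8.61 = 1.7113.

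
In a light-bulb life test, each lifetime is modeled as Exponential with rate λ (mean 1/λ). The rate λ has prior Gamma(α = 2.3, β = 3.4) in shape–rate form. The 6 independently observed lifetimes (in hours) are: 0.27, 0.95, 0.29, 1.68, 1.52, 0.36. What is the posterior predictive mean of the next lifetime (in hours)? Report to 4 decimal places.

With a Gamma(shape α, rate β) prior on the exponential rate λ, the posterior after n observations with total T = Σxᵢ is Gamma(α+n, β+T).
Sum of observations T = 5.07 hours; n = 6.
Posterior: Gamma(2.3+6, 3.4+5.07) = Gamma(8.3, 8.47).
The predictive distribution for the next observation is Lomax; its mean is β/(α−1) = 8.47/7.3 = 1.1603.

1.1603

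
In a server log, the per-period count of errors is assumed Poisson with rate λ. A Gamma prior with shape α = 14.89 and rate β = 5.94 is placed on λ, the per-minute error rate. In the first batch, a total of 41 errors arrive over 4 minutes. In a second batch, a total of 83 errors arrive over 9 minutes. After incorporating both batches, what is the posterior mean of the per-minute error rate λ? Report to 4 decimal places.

With a Gamma(shape α, rate β) prior, the Poisson likelihood is conjugate: the posterior is Gamma(α + ΣXᵢ, β + n).
After batch 1: Gamma(α+S, β+n) = Gamma(14.89+41, 5.94+4) = Gamma(55.89, 9.94).
After batch 2: Gamma(α+S, β+n) = Gamma(55.89+83, 9.94+9) = Gamma(138.89, 18.94).
Posterior mean = α/β = 138.89/18.94 = 7.3332.

7.3332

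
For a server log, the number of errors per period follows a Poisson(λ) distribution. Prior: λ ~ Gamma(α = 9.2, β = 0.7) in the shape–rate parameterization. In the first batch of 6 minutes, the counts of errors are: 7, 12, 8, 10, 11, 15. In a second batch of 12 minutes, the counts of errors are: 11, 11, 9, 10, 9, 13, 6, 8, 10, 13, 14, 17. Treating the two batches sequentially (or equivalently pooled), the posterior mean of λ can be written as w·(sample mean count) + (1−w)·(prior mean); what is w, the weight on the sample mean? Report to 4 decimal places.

With a Gamma(shape α, rate β) prior, the Poisson likelihood is conjugate: the posterior is Gamma(α + ΣXᵢ, β + n).
Total number of minutes: n = 6 + 12 = 18.
Posterior mean = (α₀+S)/(β₀+n) = [n/(β₀+n)]·(S/n) + [β₀/(β₀+n)]·(α₀/β₀), so only n and β₀ enter the weight.
Weight on data w = n/(β₀+n) = 18/(0.7+18) = 18/18.7 = 0.9626.

0.9626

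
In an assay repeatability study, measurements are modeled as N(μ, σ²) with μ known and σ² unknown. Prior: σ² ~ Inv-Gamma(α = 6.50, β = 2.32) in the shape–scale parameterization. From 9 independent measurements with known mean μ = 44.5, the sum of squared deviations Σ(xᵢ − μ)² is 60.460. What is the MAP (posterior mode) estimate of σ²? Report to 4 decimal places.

2.7125

With known mean μ and an Inverse-Gamma(α, β) prior on σ², the Normal likelihood is conjugate: posterior is Inv-Gamma(α + n/2, β + Σ(xᵢ−μ)²/2).
Posterior: Inv-Gamma(6.50 + 9/2, 2.32 + 60.460/2) = Inv-Gamma(11.00, 32.5500).
Mode = β/(α+1) = 32.5500/12.00 = 2.7125.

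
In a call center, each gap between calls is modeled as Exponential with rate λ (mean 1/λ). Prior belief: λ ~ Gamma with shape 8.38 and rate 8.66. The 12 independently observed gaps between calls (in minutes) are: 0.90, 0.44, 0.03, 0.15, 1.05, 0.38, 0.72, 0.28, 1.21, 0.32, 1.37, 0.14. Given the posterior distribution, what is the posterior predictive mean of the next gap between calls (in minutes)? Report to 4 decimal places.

With a Gamma(shape α, rate β) prior on the exponential rate λ, the posterior after n observations with total T = Σxᵢ is Gamma(α+n, β+T).
Sum of observations T = 6.99 minutes; n = 12.
Posterior: Gamma(8.38+12, 8.66+6.99) = Gamma(20.38, 15.65).
The predictive distribution for the next observation is Lomax; its mean is β/(α−1) = 15.65/19.38 = 0.8075.

0.8075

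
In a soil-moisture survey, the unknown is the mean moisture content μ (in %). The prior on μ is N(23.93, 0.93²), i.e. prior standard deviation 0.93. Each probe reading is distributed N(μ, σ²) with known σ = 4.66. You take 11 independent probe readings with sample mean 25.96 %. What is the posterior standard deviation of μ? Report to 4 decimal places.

For Normal data with known variance σ², a Normal(μ₀, σ₀²) prior on μ is conjugate. Posterior precision = 1/σ₀² + n/σ²; posterior mean is the precision-weighted average of μ₀ and x̄.
σ₀² = 0.93² = 0.8649, σ² = 4.66² = 21.7156; σ² + n·σ₀² = 21.7156 + 11·0.8649 = 31.2295.
Posterior precision = 1/σ₀² + n/σ² = 1/0.8649 + 11/21.7156 = (σ² + n·σ₀²)/(σ₀²σ²) = 31.2295/(0.8649·21.7156); posterior variance σₙ² = σ₀²σ²/(σ² + n·σ₀²) = 0.8649·21.7156/31.2295 = 0.601413.
Posterior SD = √σₙ² = √(0.8649·21.7156/31.2295) = 0.7755.

0.7755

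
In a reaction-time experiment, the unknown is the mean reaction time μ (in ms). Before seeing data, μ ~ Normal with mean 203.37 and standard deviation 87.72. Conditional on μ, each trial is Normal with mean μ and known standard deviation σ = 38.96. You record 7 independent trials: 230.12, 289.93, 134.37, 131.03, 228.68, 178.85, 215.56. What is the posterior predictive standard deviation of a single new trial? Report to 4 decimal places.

For Normal data with known variance σ², a Normal(μ₀, σ₀²) prior on μ is conjugate. Posterior precision = 1/σ₀² + n/σ²; posterior mean is the precision-weighted average of μ₀ and x̄.
σ₀² = 87.72² = 7694.7984, σ² = 38.96² = 1517.8816; σ² + n·σ₀² = 1517.8816 + 7·7694.7984 = 55381.4704.
Posterior precision = 1/σ₀² + n/σ² = 1/7694.7984 + 7/1517.8816 = (σ² + n·σ₀²)/(σ₀²σ²) = 55381.4704/(7694.7984·1517.8816); posterior variance σₙ² = σ₀²σ²/(σ² + n·σ₀²) = 7694.7984·1517.8816/55381.4704 = 210.897125.
Predictive variance for one new observation = σₙ² + σ² = 7694.7984·1517.8816/55381.4704 + 1517.8816 = σ²·(σ₀² + 55381.4704)/55381.4704 = 1517.8816·63076.2688/55381.4704 = 1728.778725; SD = √(1517.8816·63076.2688/55381.4704) = 41.5786.

41.5786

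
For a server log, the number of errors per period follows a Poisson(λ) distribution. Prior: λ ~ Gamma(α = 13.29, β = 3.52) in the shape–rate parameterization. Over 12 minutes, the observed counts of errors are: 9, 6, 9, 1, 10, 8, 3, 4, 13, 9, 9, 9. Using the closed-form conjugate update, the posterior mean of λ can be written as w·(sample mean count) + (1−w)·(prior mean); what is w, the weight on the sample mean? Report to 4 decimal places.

0.7732

With a Gamma(shape α, rate β) prior, the Poisson likelihood is conjugate: the posterior is Gamma(α + ΣXᵢ, β + n).
Posterior mean = (α₀+S)/(β₀+n) = [n/(β₀+n)]·(S/n) + [β₀/(β₀+n)]·(α₀/β₀), so only n and β₀ enter the weight.
Weight on data w = n/(β₀+n) = 12/(3.52+12) = 12/15.52 = 0.7732.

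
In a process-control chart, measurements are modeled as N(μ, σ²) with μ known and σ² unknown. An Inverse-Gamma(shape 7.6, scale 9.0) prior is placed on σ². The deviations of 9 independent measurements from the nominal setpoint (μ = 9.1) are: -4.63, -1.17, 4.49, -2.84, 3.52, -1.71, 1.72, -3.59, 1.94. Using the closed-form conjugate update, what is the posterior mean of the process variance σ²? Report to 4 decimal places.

4.6827

With known mean μ and an Inverse-Gamma(α, β) prior on σ², the Normal likelihood is conjugate: posterior is Inv-Gamma(α + n/2, β + Σ(xᵢ−μ)²/2).
Σ(xᵢ−μ)² = (-4.63)² + (-1.17)² + (4.49)² + (-2.84)² + (3.52)² + (-1.71)² + (1.72)² + (-3.59)² + (1.94)² = 85.9561.
Posterior: Inv-Gamma(7.6 + 9/2, 9.0 + 85.9561/2) = Inv-Gamma(12.10, 51.97805).
E[σ²|data] = β/(α−1) = 51.97805/11.10 = 4.6827.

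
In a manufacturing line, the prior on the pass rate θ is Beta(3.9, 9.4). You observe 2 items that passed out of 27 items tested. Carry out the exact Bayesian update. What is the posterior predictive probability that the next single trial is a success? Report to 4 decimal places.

The Beta prior is conjugate to a Binomial/Bernoulli likelihood; the update adds successes to α and failures to β.
Posterior: Beta(α+k, β+n−k) = Beta(3.9+2, 9.4+25) = Beta(5.9, 34.4).
For a single future Bernoulli trial, P(success | data) = α/(α+β) = 0.1464.

0.1464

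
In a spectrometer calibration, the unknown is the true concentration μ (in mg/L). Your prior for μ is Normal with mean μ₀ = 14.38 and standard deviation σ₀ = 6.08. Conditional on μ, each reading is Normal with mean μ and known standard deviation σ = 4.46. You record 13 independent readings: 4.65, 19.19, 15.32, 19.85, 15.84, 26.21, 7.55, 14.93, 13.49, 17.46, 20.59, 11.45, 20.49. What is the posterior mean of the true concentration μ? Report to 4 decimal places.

15.8632

For Normal data with known variance σ², a Normal(μ₀, σ₀²) prior on μ is conjugate. Posterior precision = 1/σ₀² + n/σ²; posterior mean is the precision-weighted average of μ₀ and x̄.
Σxᵢ = 4.65 + 19.19 + 15.32 + 19.85 + 15.84 + 26.21 + 7.55 + 14.93 + 13.49 + 17.46 + 20.59 + 11.45 + 20.49 = 207.02, so n·x̄ = 207.02.
σ₀² = 6.08² = 36.9664, σ² = 4.46² = 19.8916; σ² + n·σ₀² = 19.8916 + 13·36.9664 = 500.4548.
Posterior mean = (μ₀/σ₀² + n·x̄/σ²)/(1/σ₀² + n/σ²) = (σ²·μ₀ + σ₀²·n·x̄)/(σ² + n·σ₀²) = (19.8916·14.38 + 36.9664·207.02)/500.4548 = 7938.825336/500.4548 = 15.8632.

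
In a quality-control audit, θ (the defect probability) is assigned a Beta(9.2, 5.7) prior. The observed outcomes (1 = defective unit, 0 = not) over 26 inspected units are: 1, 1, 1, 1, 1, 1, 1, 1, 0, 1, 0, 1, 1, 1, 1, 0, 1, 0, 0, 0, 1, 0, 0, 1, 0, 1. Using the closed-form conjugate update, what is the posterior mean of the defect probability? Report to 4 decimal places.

The Beta prior is conjugate to a Binomial/Bernoulli likelihood; the update adds successes to α and failures to β.
Posterior: Beta(α+k, β+n−k) = Beta(9.2+17, 5.7+9) = Beta(26.2, 14.7).
Posterior mean = α/(α+β) = 26.2/40.9 = 0.6406.

0.6406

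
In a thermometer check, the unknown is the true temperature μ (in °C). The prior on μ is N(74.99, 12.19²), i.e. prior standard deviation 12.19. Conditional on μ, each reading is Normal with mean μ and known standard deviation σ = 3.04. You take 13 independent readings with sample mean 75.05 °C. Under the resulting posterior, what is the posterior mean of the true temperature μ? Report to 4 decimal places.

For Normal data with known variance σ², a Normal(μ₀, σ₀²) prior on μ is conjugate. Posterior precision = 1/σ₀² + n/σ²; posterior mean is the precision-weighted average of μ₀ and x̄.
n·x̄ = 13·75.05 = 975.65.
σ₀² = 12.19² = 148.5961, σ² = 3.04² = 9.2416; σ² + n·σ₀² = 9.2416 + 13·148.5961 = 1940.9909.
Posterior mean = (μ₀/σ₀² + n·x̄/σ²)/(1/σ₀² + n/σ²) = (σ²·μ₀ + σ₀²·n·x̄)/(σ² + n·σ₀²) = (9.2416·74.99 + 148.5961·975.65)/1940.9909 = 145670.812549/1940.9909 = 75.0497.

75.0497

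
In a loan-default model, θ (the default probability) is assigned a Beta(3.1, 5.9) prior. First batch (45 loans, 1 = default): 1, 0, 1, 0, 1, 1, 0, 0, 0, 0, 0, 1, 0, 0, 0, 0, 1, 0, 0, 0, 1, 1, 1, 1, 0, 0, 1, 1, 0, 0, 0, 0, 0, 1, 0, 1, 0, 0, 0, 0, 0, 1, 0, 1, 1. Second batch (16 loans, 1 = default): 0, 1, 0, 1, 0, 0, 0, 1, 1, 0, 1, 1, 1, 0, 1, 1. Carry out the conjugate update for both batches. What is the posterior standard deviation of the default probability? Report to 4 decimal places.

0.0585

The Beta prior is conjugate to a Binomial/Bernoulli likelihood; the update adds successes to α and failures to β.
After batch 1: Beta(3.1+17, 5.9+28) = Beta(20.1, 33.9).
After batch 2: Beta(20.1+9, 33.9+7) = Beta(29.1, 40.9).
Var = αβ/((α+β)²(α+β+1)) = 29.1·40.9/(70.0²·71.0) = 0.00342107; SD = √0.00342107 = 0.0585.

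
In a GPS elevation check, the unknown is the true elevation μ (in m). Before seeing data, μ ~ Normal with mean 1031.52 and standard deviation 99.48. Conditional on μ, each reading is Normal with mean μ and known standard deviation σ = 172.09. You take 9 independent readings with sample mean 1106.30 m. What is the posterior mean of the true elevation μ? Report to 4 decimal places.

For Normal data with known variance σ², a Normal(μ₀, σ₀²) prior on μ is conjugate. Posterior precision = 1/σ₀² + n/σ²; posterior mean is the precision-weighted average of μ₀ and x̄.
n·x̄ = 9·1106.30 = 9956.7.
σ₀² = 99.48² = 9896.2704, σ² = 172.09² = 29614.9681; σ² + n·σ₀² = 29614.9681 + 9·9896.2704 = 118681.4017.
Posterior mean = (μ₀/σ₀² + n·x̄/σ²)/(1/σ₀² + n/σ²) = (σ²·μ₀ + σ₀²·n·x̄)/(σ² + n·σ₀²) = (29614.9681·1031.52 + 9896.2704·9956.7)/118681.4017 = 129082627.386192/118681.4017 = 1087.6399.

1087.6399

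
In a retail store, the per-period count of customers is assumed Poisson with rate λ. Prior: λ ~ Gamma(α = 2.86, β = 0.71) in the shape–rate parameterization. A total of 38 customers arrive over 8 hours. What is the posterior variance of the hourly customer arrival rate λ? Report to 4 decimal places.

With a Gamma(shape α, rate β) prior, the Poisson likelihood is conjugate: the posterior is Gamma(α + ΣXᵢ, β + n).
Posterior: Gamma(α+S, β+n) = Gamma(2.86+38, 0.71+8) = Gamma(40.86, 8.71).
Var = α/β² = 40.86/8.71² = 0.5386.

0.5386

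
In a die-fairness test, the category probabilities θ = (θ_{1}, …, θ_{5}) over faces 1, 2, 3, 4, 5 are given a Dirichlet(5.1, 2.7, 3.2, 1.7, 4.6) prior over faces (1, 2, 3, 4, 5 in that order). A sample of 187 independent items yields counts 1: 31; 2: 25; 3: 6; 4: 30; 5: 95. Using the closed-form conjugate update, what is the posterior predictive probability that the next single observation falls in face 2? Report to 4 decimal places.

The Dirichlet prior is conjugate to the Multinomial likelihood: each posterior αⱼ = prior αⱼ + observed count nⱼ.
Posterior concentration: (36.1, 27.7, 9.2, 31.7, 99.6), total = 204.3.
P(next = 2 | data) = α_{2}/Σα = 0.1356.

0.1356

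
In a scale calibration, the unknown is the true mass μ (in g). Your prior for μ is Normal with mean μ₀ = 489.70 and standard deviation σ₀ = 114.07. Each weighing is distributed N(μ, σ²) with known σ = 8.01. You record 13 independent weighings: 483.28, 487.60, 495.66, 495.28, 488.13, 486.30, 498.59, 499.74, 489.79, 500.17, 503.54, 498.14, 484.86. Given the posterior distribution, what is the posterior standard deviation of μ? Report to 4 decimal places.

2.2212

For Normal data with known variance σ², a Normal(μ₀, σ₀²) prior on μ is conjugate. Posterior precision = 1/σ₀² + n/σ²; posterior mean is the precision-weighted average of μ₀ and x̄.
σ₀² = 114.07² = 13011.9649, σ² = 8.01² = 64.1601; σ² + n·σ₀² = 64.1601 + 13·13011.9649 = 169219.7038.
Posterior precision = 1/σ₀² + n/σ² = 1/13011.9649 + 13/64.1601 = (σ² + n·σ₀²)/(σ₀²σ²) = 169219.7038/(13011.9649·64.1601); posterior variance σₙ² = σ₀²σ²/(σ² + n·σ₀²) = 13011.9649·64.1601/169219.7038 = 4.933521.
Posterior SD = √σₙ² = √(13011.9649·64.1601/169219.7038) = 2.2212.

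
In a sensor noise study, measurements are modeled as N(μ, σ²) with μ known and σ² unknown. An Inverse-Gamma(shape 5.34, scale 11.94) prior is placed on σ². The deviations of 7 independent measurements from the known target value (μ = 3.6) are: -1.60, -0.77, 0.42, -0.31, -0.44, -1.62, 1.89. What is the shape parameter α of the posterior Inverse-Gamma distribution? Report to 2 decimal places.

With known mean μ and an Inverse-Gamma(α, β) prior on σ², the Normal likelihood is conjugate: posterior is Inv-Gamma(α + n/2, β + Σ(xᵢ−μ)²/2).
Σ(xᵢ−μ)² = (-1.60)² + (-0.77)² + (0.42)² + (-0.31)² + (-0.44)² + (-1.62)² + (1.89)² = 9.8155.
Posterior: Inv-Gamma(5.34 + 7/2, 11.94 + 9.8155/2) = Inv-Gamma(8.84, 16.84775).
Posterior α = 8.84.

8.84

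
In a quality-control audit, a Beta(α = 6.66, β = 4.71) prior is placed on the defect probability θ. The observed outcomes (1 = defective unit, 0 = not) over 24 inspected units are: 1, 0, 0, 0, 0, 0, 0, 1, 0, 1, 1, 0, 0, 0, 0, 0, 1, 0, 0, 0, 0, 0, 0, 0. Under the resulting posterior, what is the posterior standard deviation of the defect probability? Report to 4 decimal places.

0.0779

The Beta prior is conjugate to a Binomial/Bernoulli likelihood; the update adds successes to α and failures to β.
Posterior: Beta(α+k, β+n−k) = Beta(6.66+5, 4.71+19) = Beta(11.66, 23.71).
Var = αβ/((α+β)²(α+β+1)) = 11.66·23.71/(35.37²·36.37) = 0.00607598; SD = √0.00607598 = 0.0779.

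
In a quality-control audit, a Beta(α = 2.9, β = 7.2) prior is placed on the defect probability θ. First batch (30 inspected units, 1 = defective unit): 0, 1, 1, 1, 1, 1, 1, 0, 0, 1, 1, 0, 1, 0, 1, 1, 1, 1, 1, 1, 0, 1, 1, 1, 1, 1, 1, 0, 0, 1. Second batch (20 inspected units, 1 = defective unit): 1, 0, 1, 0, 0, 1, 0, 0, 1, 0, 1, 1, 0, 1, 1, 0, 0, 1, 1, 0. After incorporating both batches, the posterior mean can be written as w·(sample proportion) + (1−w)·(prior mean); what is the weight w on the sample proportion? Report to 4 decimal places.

0.8319

The Beta prior is conjugate to a Binomial/Bernoulli likelihood; the update adds successes to α and failures to β.
Total number of inspected units: n = 30 + 20 = 50.
Posterior mean = (α₀+k)/(α₀+β₀+n) = [n/(α₀+β₀+n)]·(k/n) + [(α₀+β₀)/(α₀+β₀+n)]·α₀/(α₀+β₀), so only n and the prior enter the weight.
The weight on the data is w = n/(α₀+β₀+n) = 50/(2.9+7.2+50) = 50/60.1 = 0.8319.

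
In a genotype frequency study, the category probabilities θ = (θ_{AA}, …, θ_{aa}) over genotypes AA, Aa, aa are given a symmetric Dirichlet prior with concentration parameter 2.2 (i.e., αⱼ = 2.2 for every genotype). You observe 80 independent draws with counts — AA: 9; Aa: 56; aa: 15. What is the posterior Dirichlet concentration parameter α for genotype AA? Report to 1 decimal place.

The Dirichlet prior is conjugate to the Multinomial likelihood: each posterior αⱼ = prior αⱼ + observed count nⱼ.
Posterior concentration: (11.2, 58.2, 17.2), total = 86.6.
α_{AA} = 2.2 + 9 = 11.2.

11.2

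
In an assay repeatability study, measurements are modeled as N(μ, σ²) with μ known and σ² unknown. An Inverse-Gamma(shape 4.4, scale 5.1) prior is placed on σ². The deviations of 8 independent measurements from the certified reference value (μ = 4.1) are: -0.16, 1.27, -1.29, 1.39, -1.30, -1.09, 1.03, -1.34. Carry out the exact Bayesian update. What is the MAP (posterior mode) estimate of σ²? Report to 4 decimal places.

1.1260

With known mean μ and an Inverse-Gamma(α, β) prior on σ², the Normal likelihood is conjugate: posterior is Inv-Gamma(α + n/2, β + Σ(xᵢ−μ)²/2).
Σ(xᵢ−μ)² = (-0.16)² + (1.27)² + (-1.29)² + (1.39)² + (-1.30)² + (-1.09)² + (1.03)² + (-1.34)² = 10.9693.
Posterior: Inv-Gamma(4.4 + 8/2, 5.1 + 10.9693/2) = Inv-Gamma(8.40, 10.58465).
Mode = β/(α+1) = 10.58465/9.40 = 1.1260.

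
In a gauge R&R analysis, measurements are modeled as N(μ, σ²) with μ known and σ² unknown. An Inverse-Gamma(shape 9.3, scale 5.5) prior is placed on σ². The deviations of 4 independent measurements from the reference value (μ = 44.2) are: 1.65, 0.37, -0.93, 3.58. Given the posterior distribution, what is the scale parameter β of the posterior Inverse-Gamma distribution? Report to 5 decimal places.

With known mean μ and an Inverse-Gamma(α, β) prior on σ², the Normal likelihood is conjugate: posterior is Inv-Gamma(α + n/2, β + Σ(xᵢ−μ)²/2).
Σ(xᵢ−μ)² = (1.65)² + (0.37)² + (-0.93)² + (3.58)² = 16.5407.
Posterior: Inv-Gamma(9.3 + 4/2, 5.5 + 16.5407/2) = Inv-Gamma(11.30, 13.77035).
Posterior β = 13.77035.

13.77035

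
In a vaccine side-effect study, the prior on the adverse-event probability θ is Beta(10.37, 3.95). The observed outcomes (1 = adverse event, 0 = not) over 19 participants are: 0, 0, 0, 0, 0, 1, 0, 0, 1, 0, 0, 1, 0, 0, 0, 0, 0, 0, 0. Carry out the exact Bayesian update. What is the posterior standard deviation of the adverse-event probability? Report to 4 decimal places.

0.0837

The Beta prior is conjugate to a Binomial/Bernoulli likelihood; the update adds successes to α and failures to β.
Posterior: Beta(α+k, β+n−k) = Beta(10.37+3, 3.95+16) = Beta(13.37, 19.95).
Var = αβ/((α+β)²(α+β+1)) = 13.37·19.95/(33.32²·34.32) = 0.00700031; SD = √0.00700031 = 0.0837.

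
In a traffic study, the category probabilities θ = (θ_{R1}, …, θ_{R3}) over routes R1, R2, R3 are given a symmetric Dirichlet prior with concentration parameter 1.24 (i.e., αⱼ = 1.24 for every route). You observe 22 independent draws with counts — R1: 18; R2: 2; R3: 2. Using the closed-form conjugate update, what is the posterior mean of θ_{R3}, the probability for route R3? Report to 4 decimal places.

The Dirichlet prior is conjugate to the Multinomial likelihood: each posterior αⱼ = prior αⱼ + observed count nⱼ.
Posterior concentration: (19.24, 3.24, 3.24), total = 25.72.
E[θ_{R3}|data] = α_{R3}/Σα = 3.24/25.72 = 0.1260.

0.1260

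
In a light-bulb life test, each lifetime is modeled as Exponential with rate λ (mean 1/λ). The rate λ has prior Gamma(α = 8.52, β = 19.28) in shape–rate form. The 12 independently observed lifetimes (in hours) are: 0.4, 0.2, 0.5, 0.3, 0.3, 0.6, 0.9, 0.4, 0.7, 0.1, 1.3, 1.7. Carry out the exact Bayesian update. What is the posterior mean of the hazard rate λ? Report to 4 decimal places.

0.7691

With a Gamma(shape α, rate β) prior on the exponential rate λ, the posterior after n observations with total T = Σxᵢ is Gamma(α+n, β+T).
Sum of observations T = 7.4 hours; n = 12.
Posterior: Gamma(8.52+12, 19.28+7.4) = Gamma(20.52, 26.68).
Posterior mean of λ = α/β = 20.52/26.68 = 0.7691.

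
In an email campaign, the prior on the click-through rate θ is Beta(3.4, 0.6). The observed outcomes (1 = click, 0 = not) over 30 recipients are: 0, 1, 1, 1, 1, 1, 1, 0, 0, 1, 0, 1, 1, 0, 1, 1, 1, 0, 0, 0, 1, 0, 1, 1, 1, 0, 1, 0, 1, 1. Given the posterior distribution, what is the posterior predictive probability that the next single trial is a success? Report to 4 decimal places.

The Beta prior is conjugate to a Binomial/Bernoulli likelihood; the update adds successes to α and failures to β.
Posterior: Beta(α+k, β+n−k) = Beta(3.4+19, 0.6+11) = Beta(22.4, 11.6).
For a single future Bernoulli trial, P(success | data) = α/(α+β) = 0.6588.

0.6588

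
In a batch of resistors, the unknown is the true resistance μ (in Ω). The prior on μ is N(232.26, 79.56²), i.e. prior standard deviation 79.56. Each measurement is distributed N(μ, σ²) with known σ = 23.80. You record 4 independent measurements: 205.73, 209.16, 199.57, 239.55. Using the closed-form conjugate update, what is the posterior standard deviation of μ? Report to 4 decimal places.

11.7691

For Normal data with known variance σ², a Normal(μ₀, σ₀²) prior on μ is conjugate. Posterior precision = 1/σ₀² + n/σ²; posterior mean is the precision-weighted average of μ₀ and x̄.
σ₀² = 79.56² = 6329.7936, σ² = 23.80² = 566.44; σ² + n·σ₀² = 566.44 + 4·6329.7936 = 25885.6144.
Posterior precision = 1/σ₀² + n/σ² = 1/6329.7936 + 4/566.44 = (σ² + n·σ₀²)/(σ₀²σ²) = 25885.6144/(6329.7936·566.44); posterior variance σₙ² = σ₀²σ²/(σ² + n·σ₀²) = 6329.7936·566.44/25885.6144 = 138.511230.
Posterior SD = √σₙ² = √(6329.7936·566.44/25885.6144) = 11.7691.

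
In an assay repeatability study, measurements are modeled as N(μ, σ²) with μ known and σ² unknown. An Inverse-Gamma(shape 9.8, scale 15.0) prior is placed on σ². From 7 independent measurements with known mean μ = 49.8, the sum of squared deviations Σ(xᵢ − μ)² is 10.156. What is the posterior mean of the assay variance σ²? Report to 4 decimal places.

1.6324

With known mean μ and an Inverse-Gamma(α, β) prior on σ², the Normal likelihood is conjugate: posterior is Inv-Gamma(α + n/2, β + Σ(xᵢ−μ)²/2).
Posterior: Inv-Gamma(9.8 + 7/2, 15.0 + 10.156/2) = Inv-Gamma(13.30, 20.0780).
E[σ²|data] = β/(α−1) = 20.0780/12.30 = 1.6324.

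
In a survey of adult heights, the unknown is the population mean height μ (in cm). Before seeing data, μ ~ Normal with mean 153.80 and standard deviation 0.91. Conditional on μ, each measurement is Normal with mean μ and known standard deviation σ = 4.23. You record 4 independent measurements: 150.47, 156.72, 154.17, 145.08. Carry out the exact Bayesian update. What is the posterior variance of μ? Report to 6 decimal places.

0.698746

For Normal data with known variance σ², a Normal(μ₀, σ₀²) prior on μ is conjugate. Posterior precision = 1/σ₀² + n/σ²; posterior mean is the precision-weighted average of μ₀ and x̄.
σ₀² = 0.91² = 0.8281, σ² = 4.23² = 17.8929; σ² + n·σ₀² = 17.8929 + 4·0.8281 = 21.2053.
Posterior precision = 1/σ₀² + n/σ² = 1/0.8281 + 4/17.8929 = (σ² + n·σ₀²)/(σ₀²σ²) = 21.2053/(0.8281·17.8929); posterior variance σₙ² = σ₀²σ²/(σ² + n·σ₀²) = 0.8281·17.8929/21.2053 = 0.698746.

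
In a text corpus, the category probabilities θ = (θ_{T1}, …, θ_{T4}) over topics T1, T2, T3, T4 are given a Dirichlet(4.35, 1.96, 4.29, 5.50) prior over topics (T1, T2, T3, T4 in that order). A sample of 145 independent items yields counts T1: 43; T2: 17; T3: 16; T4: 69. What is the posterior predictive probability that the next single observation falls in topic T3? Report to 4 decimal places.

The Dirichlet prior is conjugate to the Multinomial likelihood: each posterior αⱼ = prior αⱼ + observed count nⱼ.
Posterior concentration: (47.35, 18.96, 20.29, 74.50), total = 161.10.
P(next = T3 | data) = α_{T3}/Σα = 0.1259.

0.1259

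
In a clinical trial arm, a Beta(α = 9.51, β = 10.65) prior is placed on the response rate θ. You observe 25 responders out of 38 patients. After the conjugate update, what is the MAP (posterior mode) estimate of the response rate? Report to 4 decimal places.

0.5967

The Beta prior is conjugate to a Binomial/Bernoulli likelihood; the update adds successes to α and failures to β.
Posterior: Beta(α+k, β+n−k) = Beta(9.51+25, 10.65+13) = Beta(34.51, 23.65).
Mode of Beta(a,b) for a,b>1 is (a−1)/(a+b−2) = 33.51/56.16 = 0.5967.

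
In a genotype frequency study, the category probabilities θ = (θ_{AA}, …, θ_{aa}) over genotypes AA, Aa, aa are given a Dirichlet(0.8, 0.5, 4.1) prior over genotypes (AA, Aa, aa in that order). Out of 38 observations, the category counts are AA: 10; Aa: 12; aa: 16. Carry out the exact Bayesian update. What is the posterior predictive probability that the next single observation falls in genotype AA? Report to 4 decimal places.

0.2488

The Dirichlet prior is conjugate to the Multinomial likelihood: each posterior αⱼ = prior αⱼ + observed count nⱼ.
Posterior concentration: (10.8, 12.5, 20.1), total = 43.4.
P(next = AA | data) = α_{AA}/Σα = 0.2488.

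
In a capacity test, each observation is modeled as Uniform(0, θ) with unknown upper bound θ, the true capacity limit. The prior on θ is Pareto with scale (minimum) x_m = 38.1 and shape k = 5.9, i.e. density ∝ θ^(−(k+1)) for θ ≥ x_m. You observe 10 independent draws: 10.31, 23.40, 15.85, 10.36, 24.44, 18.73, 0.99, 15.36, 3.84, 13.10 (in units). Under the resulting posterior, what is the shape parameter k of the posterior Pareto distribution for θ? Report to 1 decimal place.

15.9

A Pareto(scale x_m, shape k) prior on the upper bound θ of Uniform(0, θ) is conjugate: posterior is Pareto(max(x_m, max xᵢ), k + n).
Sample maximum = 24.44; prior scale x_m = 38.1 → posterior scale = max = 38.10.
Posterior shape = 5.9 + 10 = 15.9.
Posterior shape k = 15.9.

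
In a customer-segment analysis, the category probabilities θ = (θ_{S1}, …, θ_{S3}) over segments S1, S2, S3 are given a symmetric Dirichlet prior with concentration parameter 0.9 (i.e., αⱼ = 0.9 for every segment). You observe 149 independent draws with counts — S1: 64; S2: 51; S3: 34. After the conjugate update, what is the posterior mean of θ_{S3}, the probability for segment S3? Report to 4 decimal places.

0.2301

The Dirichlet prior is conjugate to the Multinomial likelihood: each posterior αⱼ = prior αⱼ + observed count nⱼ.
Posterior concentration: (64.9, 51.9, 34.9), total = 151.7.
E[θ_{S3}|data] = α_{S3}/Σα = 34.9/151.7 = 0.2301.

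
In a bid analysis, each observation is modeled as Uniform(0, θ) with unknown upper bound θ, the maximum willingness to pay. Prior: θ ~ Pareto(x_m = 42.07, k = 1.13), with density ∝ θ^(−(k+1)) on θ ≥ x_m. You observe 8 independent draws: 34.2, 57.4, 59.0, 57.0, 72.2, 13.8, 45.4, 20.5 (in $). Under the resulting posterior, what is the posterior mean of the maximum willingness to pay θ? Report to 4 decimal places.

81.0807

A Pareto(scale x_m, shape k) prior on the upper bound θ of Uniform(0, θ) is conjugate: posterior is Pareto(max(x_m, max xᵢ), k + n).
Sample maximum = 72.2; prior scale x_m = 42.07 → posterior scale = max = 72.20.
Posterior shape = 1.13 + 8 = 9.13.
E[θ|data] = k·x_m/(k−1) = 9.13·72.20/8.13 = 81.0807.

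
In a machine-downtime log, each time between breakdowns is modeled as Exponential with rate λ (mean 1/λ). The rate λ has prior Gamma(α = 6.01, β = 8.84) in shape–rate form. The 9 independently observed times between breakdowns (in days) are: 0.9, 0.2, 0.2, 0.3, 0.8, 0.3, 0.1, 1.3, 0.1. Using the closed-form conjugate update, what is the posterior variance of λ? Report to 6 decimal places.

0.088273

With a Gamma(shape α, rate β) prior on the exponential rate λ, the posterior after n observations with total T = Σxᵢ is Gamma(α+n, β+T).
Sum of observations T = 4.2 days; n = 9.
Posterior: Gamma(6.01+9, 8.84+4.2) = Gamma(15.01, 13.04).
Var = α/β² = 0.088273.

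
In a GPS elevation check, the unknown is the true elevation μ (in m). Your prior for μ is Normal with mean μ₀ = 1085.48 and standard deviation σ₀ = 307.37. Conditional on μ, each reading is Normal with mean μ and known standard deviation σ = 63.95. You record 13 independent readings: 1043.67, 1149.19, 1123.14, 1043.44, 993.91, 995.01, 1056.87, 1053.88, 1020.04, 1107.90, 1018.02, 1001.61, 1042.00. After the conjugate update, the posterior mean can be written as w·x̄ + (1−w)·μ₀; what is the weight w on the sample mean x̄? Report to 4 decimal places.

0.9967

For Normal data with known variance σ², a Normal(μ₀, σ₀²) prior on μ is conjugate. Posterior precision = 1/σ₀² + n/σ²; posterior mean is the precision-weighted average of μ₀ and x̄.
σ₀² = 307.37² = 94476.3169, σ² = 63.95² = 4089.6025. Prior precision 1/σ₀² = 1/94476.3169; data precision n/σ² = 13/4089.6025.
w = (n/σ²)/(1/σ₀² + n/σ²) = n·σ₀²/(σ² + n·σ₀²) = 13·94476.3169/(4089.6025 + 13·94476.3169) = 1228192.1197/1232281.7222 = 0.9967.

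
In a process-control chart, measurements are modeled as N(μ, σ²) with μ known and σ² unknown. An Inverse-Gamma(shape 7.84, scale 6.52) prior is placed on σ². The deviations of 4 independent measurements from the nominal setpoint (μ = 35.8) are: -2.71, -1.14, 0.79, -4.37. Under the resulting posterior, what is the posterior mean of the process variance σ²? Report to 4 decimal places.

2.3419

With known mean μ and an Inverse-Gamma(α, β) prior on σ², the Normal likelihood is conjugate: posterior is Inv-Gamma(α + n/2, β + Σ(xᵢ−μ)²/2).
Σ(xᵢ−μ)² = (-2.71)² + (-1.14)² + (0.79)² + (-4.37)² = 28.3647.
Posterior: Inv-Gamma(7.84 + 4/2, 6.52 + 28.3647/2) = Inv-Gamma(9.84, 20.70235).
E[σ²|data] = β/(α−1) = 20.70235/8.84 = 2.3419.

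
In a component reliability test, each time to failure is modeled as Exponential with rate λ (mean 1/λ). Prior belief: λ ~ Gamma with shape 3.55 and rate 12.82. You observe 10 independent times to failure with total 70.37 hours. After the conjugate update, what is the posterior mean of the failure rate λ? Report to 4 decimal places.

With a Gamma(shape α, rate β) prior on the exponential rate λ, the posterior after n observations with total T = Σxᵢ is Gamma(α+n, β+T).
Posterior: Gamma(3.55+10, 12.82+70.37) = Gamma(13.55, 83.19).
Posterior mean of λ = α/β = 13.55/83.19 = 0.1629.

0.1629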